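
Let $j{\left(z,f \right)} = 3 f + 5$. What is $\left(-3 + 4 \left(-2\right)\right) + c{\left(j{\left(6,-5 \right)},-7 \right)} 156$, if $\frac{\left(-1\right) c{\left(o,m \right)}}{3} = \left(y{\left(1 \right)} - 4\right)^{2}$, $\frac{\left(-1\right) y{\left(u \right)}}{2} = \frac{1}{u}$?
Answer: $-16859$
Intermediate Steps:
$j{\left(z,f \right)} = 5 + 3 f$
$y{\left(u \right)} = - \frac{2}{u}$
$c{\left(o,m \right)} = -108$ ($c{\left(o,m \right)} = - 3 \left(- \frac{2}{1} - 4\right)^{2} = - 3 \left(\left(-2\right) 1 - 4\right)^{2} = - 3 \left(-2 - 4\right)^{2} = - 3 \left(-6\right)^{2} = \left(-3\right) 36 = -108$)
$\left(-3 + 4 \left(-2\right)\right) + c{\left(j{\left(6,-5 \right)},-7 \right)} 156 = \left(-3 + 4 \left(-2\right)\right) - 16848 = \left(-3 - 8\right) - 16848 = -11 - 16848 = -16859$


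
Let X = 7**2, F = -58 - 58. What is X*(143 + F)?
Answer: 1323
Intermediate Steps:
F = -116
X = 49
X*(143 + F) = 49*(143 - 116) = 49*27 = 1323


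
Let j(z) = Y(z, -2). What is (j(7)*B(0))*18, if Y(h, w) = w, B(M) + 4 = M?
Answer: 144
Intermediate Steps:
B(M) = -4 + M
j(z) = -2
(j(7)*B(0))*18 = -2*(-4 + 0)*18 = -2*(-4)*18 = 8*18 = 144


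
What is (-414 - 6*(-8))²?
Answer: 133956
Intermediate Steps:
(-414 - 6*(-8))² = (-414 + 48)² = (-366)² = 133956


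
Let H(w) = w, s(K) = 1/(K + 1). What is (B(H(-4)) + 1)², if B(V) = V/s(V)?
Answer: 169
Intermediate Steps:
s(K) = 1/(1 + K)
B(V) = V*(1 + V) (B(V) = V/(1/(1 + V)) = V*(1 + V))
(B(H(-4)) + 1)² = (-4*(1 - 4) + 1)² = (-4*(-3) + 1)² = (12 + 1)² = 13² = 169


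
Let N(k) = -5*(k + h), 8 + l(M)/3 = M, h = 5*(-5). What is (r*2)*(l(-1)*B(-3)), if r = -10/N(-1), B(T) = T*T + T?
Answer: 324/13 ≈ 24.923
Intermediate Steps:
h = -25
B(T) = T + T² (B(T) = T² + T = T + T²)
l(M) = -24 + 3*M
N(k) = 125 - 5*k (N(k) = -5*(k - 25) = -5*(-25 + k) = 125 - 5*k)
r = -1/13 (r = -10/(125 - 5*(-1)) = -10/(125 + 5) = -10/130 = -10*1/130 = -1/13 ≈ -0.076923)
(r*2)*(l(-1)*B(-3)) = (-1/13*2)*((-24 + 3*(-1))*(-3*(1 - 3))) = -2*(-24 - 3)*(-3*(-2))/13 = -(-54)*6/13 = -2/13*(-162) = 324/13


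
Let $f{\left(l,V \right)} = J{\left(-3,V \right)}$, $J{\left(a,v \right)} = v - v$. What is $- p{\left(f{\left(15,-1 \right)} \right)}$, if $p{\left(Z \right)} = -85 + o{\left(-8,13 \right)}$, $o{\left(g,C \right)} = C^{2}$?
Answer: $-84$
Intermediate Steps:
$J{\left(a,v \right)} = 0$
$f{\left(l,V \right)} = 0$
$p{\left(Z \right)} = 84$ ($p{\left(Z \right)} = -85 + 13^{2} = -85 + 169 = 84$)
$- p{\left(f{\left(15,-1 \right)} \right)} = \left(-1\right) 84 = -84$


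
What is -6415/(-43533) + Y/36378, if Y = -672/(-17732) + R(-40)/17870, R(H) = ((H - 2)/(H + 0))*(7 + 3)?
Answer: 4108169625597281/27878357659272120 ≈ 0.14736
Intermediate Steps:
R(H) = 10*(-2 + H)/H (R(H) = ((-2 + H)/H)*10 = 10*(-2 + H)/H)
Y = 6097413/158435420 (Y = -672/(-17732) + (10 - 20/(-40))/17870 = -672*(-1/17732) + (10 - 20*(-1/40))*(1/17870) = 168/4433 + (10 + 1/2)*(1/17870) = 168/4433 + (21/2)*(1/17870) = 168/4433 + 21/35740 = 6097413/158435420 ≈ 0.038485)
-6415/(-43533) + Y/36378 = -6415/(-43533) + (6097413/158435420)/36378 = -6415*(-1/43533) + (6097413/158435420)*(1/36378) = 6415/43533 + 2032471/1921187902920 = 4108169625597281/27878357659272120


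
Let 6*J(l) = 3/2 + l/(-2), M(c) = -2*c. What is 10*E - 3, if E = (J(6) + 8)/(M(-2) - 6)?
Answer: -167/4 ≈ -41.750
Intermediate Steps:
J(l) = 1/4 - l/12 (J(l) = (3/2 + l/(-2))/6 = (3*(1/2) + l*(-1/2))/6 = (3/2 - l/2)/6 = 1/4 - l/12)
E = -31/8 (E = ((1/4 - 1/12*6) + 8)/(-2*(-2) - 6) = ((1/4 - 1/2) + 8)/(4 - 6) = (-1/4 + 8)/(-2) = (31/4)*(-1/2) = -31/8 ≈ -3.8750)
10*E - 3 = 10*(-31/8) - 3 = -155/4 - 3 = -167/4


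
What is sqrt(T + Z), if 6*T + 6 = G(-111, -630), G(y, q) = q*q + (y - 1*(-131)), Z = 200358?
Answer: sqrt(2398593)/3 ≈ 516.25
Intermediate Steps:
G(y, q) = 131 + y + q**2 (G(y, q) = q**2 + (y + 131) = q**2 + (131 + y) = 131 + y + q**2)
T = 198457/3 (T = -1 + (131 - 111 + (-630)**2)/6 = -1 + (131 - 111 + 396900)/6 = -1 + (1/6)*396920 = -1 + 198460/3 = 198457/3 ≈ 66152.)
sqrt(T + Z) = sqrt(198457/3 + 200358) = sqrt(799531/3) = sqrt(2398593)/3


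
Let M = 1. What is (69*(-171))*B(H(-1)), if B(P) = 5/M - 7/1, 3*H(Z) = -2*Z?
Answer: 23598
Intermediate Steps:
H(Z) = -2*Z/3 (H(Z) = (-2*Z)/3 = -2*Z/3)
B(P) = -2 (B(P) = 5/1 - 7/1 = 5*1 - 7*1 = 5 - 7 = -2)
(69*(-171))*B(H(-1)) = (69*(-171))*(-2) = -11799*(-2) = 23598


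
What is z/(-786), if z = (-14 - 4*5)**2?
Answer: -578/393 ≈ -1.4707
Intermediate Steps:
z = 1156 (z = (-14 - 20)**2 = (-34)**2 = 1156)
z/(-786) = 1156/(-786) = 1156*(-1/786) = -578/393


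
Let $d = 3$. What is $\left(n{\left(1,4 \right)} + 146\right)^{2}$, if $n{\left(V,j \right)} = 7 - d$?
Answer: $22500$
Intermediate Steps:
$n{\left(V,j \right)} = 4$ ($n{\left(V,j \right)} = 7 - 3 = 4$)
$\left(n{\left(1,4 \right)} + 146\right)^{2} = \left(4 + 146\right)^{2} = 150^{2} = 22500$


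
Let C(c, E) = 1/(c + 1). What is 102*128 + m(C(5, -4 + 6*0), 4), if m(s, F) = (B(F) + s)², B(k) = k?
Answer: 470641/36 ≈ 13073.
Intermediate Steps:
C(c, E) = 1/(1 + c)
m(s, F) = (F + s)²
102*128 + m(C(5, -4 + 6*0), 4) = 102*128 + (4 + 1/(1 + 5))² = 13056 + (4 + 1/6)² = 13056 + (4 + ⅙)² = 13056 + (25/6)² = 13056 + 625/36 = 470641/36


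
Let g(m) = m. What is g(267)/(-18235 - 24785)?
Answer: -89/14340 ≈ -0.0062064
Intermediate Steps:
g(267)/(-18235 - 24785) = 267/(-18235 - 24785) = 267/(-43020) = 267*(-1/43020) = -89/14340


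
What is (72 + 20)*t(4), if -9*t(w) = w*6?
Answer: -736/3 ≈ -245.33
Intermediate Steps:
t(w) = -2*w/3 (t(w) = -w*6/9 = -2*w/3)
(72 + 20)*t(4) = (72 + 20)*(-⅔*4) = 92*(-8/3) = -736/3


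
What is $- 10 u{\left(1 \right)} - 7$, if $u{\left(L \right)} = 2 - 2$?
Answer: $-7$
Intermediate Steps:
$u{\left(L \right)} = 0$
$- 10 u{\left(1 \right)} - 7 = \left(-10\right) 0 - 7 = 0 - 7 = -7$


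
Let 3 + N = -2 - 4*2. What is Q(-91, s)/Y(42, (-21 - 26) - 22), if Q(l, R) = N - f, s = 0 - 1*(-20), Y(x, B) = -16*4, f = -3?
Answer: 5/32 ≈ 0.15625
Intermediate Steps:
N = -13 (N = -3 + (-2 - 4*2) = -3 + (-2 - 8) = -3 - 10 = -13)
Y(x, B) = -64
s = 20 (s = 0 + 20 = 20)
Q(l, R) = -10 (Q(l, R) = -13 - 1*(-3) = -13 + 3 = -10)
Q(-91, s)/Y(42, (-21 - 26) - 22) = -10/(-64) = -10*(-1/64) = 5/32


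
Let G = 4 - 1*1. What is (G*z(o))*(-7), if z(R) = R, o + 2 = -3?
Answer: 105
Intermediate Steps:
o = -5 (o = -2 - 3 = -5)
G = 3 (G = 4 - 1 = 3)
(G*z(o))*(-7) = (3*(-5))*(-7) = -15*(-7) = 105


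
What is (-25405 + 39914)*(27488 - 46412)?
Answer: -274568316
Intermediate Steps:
(-25405 + 39914)*(27488 - 46412) = 14509*(-18924) = -274568316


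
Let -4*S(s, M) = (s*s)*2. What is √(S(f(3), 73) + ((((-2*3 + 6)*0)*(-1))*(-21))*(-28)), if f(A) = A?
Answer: 3*I*√2/2 ≈ 2.1213*I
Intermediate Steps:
S(s, M) = -s²/2 (S(s, M) = -s*s*2/4 = -s²*2/4 = -s²/2)
√(S(f(3), 73) + ((((-2*3 + 6)*0)*(-1))*(-21))*(-28)) = √(-½*3² + ((((-2*3 + 6)*0)*(-1))*(-21))*(-28)) = √(-½*9 + ((((-6 + 6)*0)*(-1))*(-21))*(-28)) = √(-9/2 + (((0*0)*(-1))*(-21))*(-28)) = √(-9/2 + ((0*(-1))*(-21))*(-28)) = √(-9/2 + (0*(-21))*(-28)) = √(-9/2 + 0*(-28)) = √(-9/2 + 0) = √(-9/2) = 3*I*√2/2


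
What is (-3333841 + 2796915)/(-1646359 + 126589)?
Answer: 268463/759885 ≈ 0.35329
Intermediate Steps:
(-3333841 + 2796915)/(-1646359 + 126589) = -536926/(-1519770) = -536926*(-1/1519770) = 268463/759885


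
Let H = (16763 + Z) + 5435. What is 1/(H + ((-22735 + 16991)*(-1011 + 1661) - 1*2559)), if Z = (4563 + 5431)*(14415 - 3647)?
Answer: 1/103901431 ≈ 9.6245e-9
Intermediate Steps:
Z = 107615392 (Z = 9994*10768 = 107615392)
H = 107637590 (H = (16763 + 107615392) + 5435 = 107632155 + 5435 = 107637590)
1/(H + ((-22735 + 16991)*(-1011 + 1661) - 1*2559)) = 1/(107637590 + ((-22735 + 16991)*(-1011 + 1661) - 1*2559)) = 1/(107637590 + (-5744*650 - 2559)) = 1/(107637590 + (-3733600 - 2559)) = 1/(107637590 - 3736159) = 1/103901431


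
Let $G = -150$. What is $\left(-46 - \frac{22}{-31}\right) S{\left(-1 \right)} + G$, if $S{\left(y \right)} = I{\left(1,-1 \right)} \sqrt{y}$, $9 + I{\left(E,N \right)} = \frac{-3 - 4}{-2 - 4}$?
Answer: $-150 + \frac{10998 i}{31} \approx -150.0 + 354.77 i$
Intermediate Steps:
$I{\left(E,N \right)} = - \frac{47}{6}$ ($I{\left(E,N \right)} = -9 + \frac{-3 - 4}{-2 - 4} = -9 - \frac{7}{-6} = -9 - - \frac{7}{6} = -9 + \frac{7}{6} = - \frac{47}{6}$)
$S{\left(y \right)} = - \frac{47 \sqrt{y}}{6}$
$\left(-46 - \frac{22}{-31}\right) S{\left(-1 \right)} + G = \left(-46 - \frac{22}{-31}\right) \left(- \frac{47 \sqrt{-1}}{6}\right) - 150 = \left(-46 - 22 \left(- \frac{1}{31}\right)\right) \left(- \frac{47 i}{6}\right) - 150 = \left(-46 - - \frac{22}{31}\right) \left(- \frac{47 i}{6}\right) - 150 = \left(-46 + \frac{22}{31}\right) \left(- \frac{47 i}{6}\right) - 150 = - \frac{1404 \left(- \frac{47 i}{6}\right)}{31} - 150 = \frac{10998 i}{31} - 150 = -150 + \frac{10998 i}{31}$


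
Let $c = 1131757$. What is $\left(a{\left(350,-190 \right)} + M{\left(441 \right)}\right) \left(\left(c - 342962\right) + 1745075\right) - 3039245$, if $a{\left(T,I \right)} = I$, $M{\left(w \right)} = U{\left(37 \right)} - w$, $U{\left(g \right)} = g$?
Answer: $-1508158025$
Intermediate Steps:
$M{\left(w \right)} = 37 - w$
$\left(a{\left(350,-190 \right)} + M{\left(441 \right)}\right) \left(\left(c - 342962\right) + 1745075\right) - 3039245 = \left(-190 + \left(37 - 441\right)\right) \left(\left(1131757 - 342962\right) + 1745075\right) - 3039245 = \left(-190 + \left(37 - 441\right)\right) \left(788795 + 1745075\right) - 3039245 = \left(-190 - 404\right) 2533870 - 3039245 = \left(-594\right) 2533870 - 3039245 = -1505118780 - 3039245 = -1508158025$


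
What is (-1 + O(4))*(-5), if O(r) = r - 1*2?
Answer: -5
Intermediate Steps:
O(r) = -2 + r (O(r) = r - 2 = -2 + r)
(-1 + O(4))*(-5) = (-1 + (-2 + 4))*(-5) = (-1 + 2)*(-5) = 1*(-5) = -5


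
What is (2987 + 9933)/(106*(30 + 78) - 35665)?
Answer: -12920/24217 ≈ -0.53351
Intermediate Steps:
(2987 + 9933)/(106*(30 + 78) - 35665) = 12920/(106*108 - 35665) = 12920/(11448 - 35665) = 12920/(-24217) = 12920*(-1/24217) = -12920/24217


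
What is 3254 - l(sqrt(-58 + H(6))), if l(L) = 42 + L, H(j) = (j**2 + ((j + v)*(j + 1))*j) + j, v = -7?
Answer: 3212 - I*sqrt(58) ≈ 3212.0 - 7.6158*I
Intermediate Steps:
H(j) = j + j**2 + j*(1 + j)*(-7 + j) (H(j) = (j**2 + ((j - 7)*(j + 1))*j) + j = (j**2 + ((-7 + j)*(1 + j))*j) + j = (j**2 + ((1 + j)*(-7 + j))*j) + j = (j**2 + j*(1 + j)*(-7 + j)) + j = j + j**2 + j*(1 + j)*(-7 + j))
3254 - l(sqrt(-58 + H(6))) = 3254 - (42 + sqrt(-58 + 6*(-6 + 6**2 - 5*6))) = 3254 - (42 + sqrt(-58 + 6*(-6 + 36 - 30))) = 3254 - (42 + sqrt(-58 + 6*0)) = 3254 - (42 + sqrt(-58 + 0)) = 3254 - (42 + sqrt(-58)) = 3254 - (42 + I*sqrt(58)) = 3254 + (-42 - I*sqrt(58)) = 3212 - I*sqrt(58)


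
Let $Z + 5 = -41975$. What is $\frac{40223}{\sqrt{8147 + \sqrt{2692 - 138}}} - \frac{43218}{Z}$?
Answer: $\frac{21609}{20990} + \frac{40223}{\sqrt{8147 + \sqrt{2554}}} \approx 445.29$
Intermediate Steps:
$Z = -41980$ ($Z = -5 - 41975 = -41980$)
$\frac{40223}{\sqrt{8147 + \sqrt{2692 - 138}}} - \frac{43218}{Z} = \frac{40223}{\sqrt{8147 + \sqrt{2692 - 138}}} - \frac{43218}{-41980} = \frac{40223}{\sqrt{8147 + \sqrt{2554}}} - - \frac{21609}{20990} = \frac{40223}{\sqrt{8147 + \sqrt{2554}}} + \frac{21609}{20990} = \frac{21609}{20990} + \frac{40223}{\sqrt{8147 + \sqrt{2554}}}$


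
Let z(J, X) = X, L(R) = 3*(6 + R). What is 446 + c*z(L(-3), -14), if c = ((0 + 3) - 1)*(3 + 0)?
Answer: 362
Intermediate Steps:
L(R) = 18 + 3*R
c = 6 (c = (3 - 1)*3 = 2*3 = 6)
446 + c*z(L(-3), -14) = 446 + 6*(-14) = 446 - 84 = 362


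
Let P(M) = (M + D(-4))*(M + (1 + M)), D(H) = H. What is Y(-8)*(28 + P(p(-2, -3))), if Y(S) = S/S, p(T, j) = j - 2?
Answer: 109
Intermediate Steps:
p(T, j) = -2 + j
Y(S) = 1
P(M) = (1 + 2*M)*(-4 + M) (P(M) = (M - 4)*(M + (1 + M)) = (-4 + M)*(1 + 2*M) = (1 + 2*M)*(-4 + M))
Y(-8)*(28 + P(p(-2, -3))) = 1*(28 + (-4 - 7*(-2 - 3) + 2*(-2 - 3)²)) = 1*(28 + (-4 - 7*(-5) + 2*(-5)²)) = 1*(28 + (-4 + 35 + 2*25)) = 1*(28 + (-4 + 35 + 50)) = 1*(28 + 81) = 1*109 = 109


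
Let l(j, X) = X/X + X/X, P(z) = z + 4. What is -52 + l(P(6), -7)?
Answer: -50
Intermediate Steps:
P(z) = 4 + z
l(j, X) = 2 (l(j, X) = 1 + 1 = 2)
-52 + l(P(6), -7) = -52 + 2 = -50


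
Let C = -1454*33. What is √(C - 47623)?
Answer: I*√95605 ≈ 309.2*I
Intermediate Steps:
C = -47982
√(C - 47623) = √(-47982 - 47623) = √(-95605) = I*√95605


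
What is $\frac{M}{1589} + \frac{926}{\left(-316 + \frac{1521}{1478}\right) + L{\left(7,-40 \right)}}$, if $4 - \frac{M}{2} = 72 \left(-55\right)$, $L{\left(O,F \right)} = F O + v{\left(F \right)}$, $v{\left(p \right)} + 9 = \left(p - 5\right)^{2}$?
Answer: $\frac{18825777660}{3337346509} \approx 5.6409$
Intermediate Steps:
$v{\left(p \right)} = -9 + \left(-5 + p\right)^{2}$ ($v{\left(p \right)} = -9 + \left(p - 5\right)^{2} = -9 + \left(-5 + p\right)^{2}$)
$L{\left(O,F \right)} = -9 + \left(-5 + F\right)^{2} + F O$ ($L{\left(O,F \right)} = F O + \left(-9 + \left(-5 + F\right)^{2}\right) = -9 + \left(-5 + F\right)^{2} + F O$)
$M = 7928$ ($M = 8 - 2 \cdot 72 \left(-55\right) = 8 - -7920 = 8 + 7920 = 7928$)
$\frac{M}{1589} + \frac{926}{\left(-316 + \frac{1521}{1478}\right) + L{\left(7,-40 \right)}} = \frac{7928}{1589} + \frac{926}{\left(-316 + \frac{1521}{1478}\right) - \left(289 - \left(-5 - 40\right)^{2}\right)} = 7928 \cdot \frac{1}{1589} + \frac{926}{\left(-316 + 1521 \cdot \frac{1}{1478}\right) - \left(289 - 2025\right)} = \frac{7928}{1589} + \frac{926}{\left(-316 + \frac{1521}{1478}\right) - -1736} = \frac{7928}{1589} + \frac{926}{- \frac{465527}{1478} + 1736} = \frac{7928}{1589} + \frac{926}{\frac{2100281}{1478}} = \frac{7928}{1589} + 926 \cdot \frac{1478}{2100281} = \frac{7928}{1589} + \frac{1368628}{2100281} = \frac{18825777660}{3337346509}$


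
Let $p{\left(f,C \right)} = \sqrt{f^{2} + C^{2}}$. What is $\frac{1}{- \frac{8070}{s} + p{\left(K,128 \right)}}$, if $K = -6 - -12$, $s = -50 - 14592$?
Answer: $- \frac{5908047}{176009426399} + \frac{107194082 \sqrt{4105}}{880047131995} \approx 0.0077705$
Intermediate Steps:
$s = -14642$ ($s = -50 - 14592 = -14642$)
$K = 6$ ($K = -6 + 12 = 6$)
$p{\left(f,C \right)} = \sqrt{C^{2} + f^{2}}$
$\frac{1}{- \frac{8070}{s} + p{\left(K,128 \right)}} = \frac{1}{- \frac{8070}{-14642} + \sqrt{128^{2} + 6^{2}}} = \frac{1}{\left(-8070\right) \left(- \frac{1}{14642}\right) + \sqrt{16384 + 36}} = \frac{1}{\frac{4035}{7321} + \sqrt{16420}} = \frac{1}{\frac{4035}{7321} + 2 \sqrt{4105}}$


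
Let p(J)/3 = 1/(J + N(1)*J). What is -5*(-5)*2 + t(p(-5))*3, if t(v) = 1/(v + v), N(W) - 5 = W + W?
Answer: 30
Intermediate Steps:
N(W) = 5 + 2*W (N(W) = 5 + (W + W) = 5 + 2*W)
p(J) = 3/(8*J) (p(J) = 3/(J + (5 + 2*1)*J) = 3/(J + (5 + 2)*J) = 3/(J + 7*J) = 3/((8*J)) = 3*(1/(8*J)) = 3/(8*J))
t(v) = 1/(2*v)
-5*(-5)*2 + t(p(-5))*3 = -5*(-5)*2 + (1/(2*(((3/8)/(-5)))))*3 = 25*2 + (1/(2*(((3/8)*(-⅕)))))*3 = 50 + (1/(2*(-3/40)))*3 = 50 + ((½)*(-40/3))*3 = 50 - 20/3*3 = 50 - 20 = 30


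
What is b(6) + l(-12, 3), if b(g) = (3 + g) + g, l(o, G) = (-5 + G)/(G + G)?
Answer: 44/3 ≈ 14.667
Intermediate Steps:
l(o, G) = (-5 + G)/(2*G) (l(o, G) = (-5 + G)/((2*G)) = (-5 + G)*(1/(2*G)) = (-5 + G)/(2*G))
b(g) = 3 + 2*g
b(6) + l(-12, 3) = (3 + 2*6) + (½)*(-5 + 3)/3 = (3 + 12) + (½)*(⅓)*(-2) = 15 - ⅓ = 44/3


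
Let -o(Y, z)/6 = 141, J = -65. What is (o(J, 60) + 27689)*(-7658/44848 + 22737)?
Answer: 13685921239537/22424 ≈ 6.1032e+8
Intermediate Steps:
o(Y, z) = -846 (o(Y, z) = -6*141 = -846)
(o(J, 60) + 27689)*(-7658/44848 + 22737) = (-846 + 27689)*(-7658/44848 + 22737) = 26843*(-7658*1/44848 + 22737) = 26843*(-3829/22424 + 22737) = 26843*(509850659/22424) = 13685921239537/22424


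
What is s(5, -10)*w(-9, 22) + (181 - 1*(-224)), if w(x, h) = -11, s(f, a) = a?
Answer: 515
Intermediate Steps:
s(5, -10)*w(-9, 22) + (181 - 1*(-224)) = -10*(-11) + (181 - 1*(-224)) = 110 + (181 + 224) = 110 + 405 = 515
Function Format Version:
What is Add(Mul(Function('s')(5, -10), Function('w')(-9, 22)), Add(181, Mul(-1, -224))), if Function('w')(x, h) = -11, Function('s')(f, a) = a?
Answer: 515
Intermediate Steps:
Add(Mul(Function('s')(5, -10), Function('w')(-9, 22)), Add(181, Mul(-1, -224))) = Add(Mul(-10, -11), Add(181, Mul(-1, -224))) = Add(110, Add(181, 224)) = Add(110, 405) = 515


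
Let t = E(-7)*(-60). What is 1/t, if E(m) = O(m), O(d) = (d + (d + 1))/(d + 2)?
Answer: -1/156 ≈ -0.0064103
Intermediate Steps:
O(d) = (1 + 2*d)/(2 + d) (O(d) = (d + (1 + d))/(2 + d) = (1 + 2*d)/(2 + d))
E(m) = (1 + 2*m)/(2 + m)
t = -156 (t = ((1 + 2*(-7))/(2 - 7))*(-60) = ((1 - 14)/(-5))*(-60) = -1/5*(-13)*(-60) = (13/5)*(-60) = -156)
1/t = 1/(-156) = -1/156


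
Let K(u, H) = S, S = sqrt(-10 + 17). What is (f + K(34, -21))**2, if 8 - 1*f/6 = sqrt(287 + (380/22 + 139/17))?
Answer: (8976 - 36*sqrt(303501) + 187*sqrt(7))**2/34969 ≈ 3070.4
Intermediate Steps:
S = sqrt(7) ≈ 2.6458
K(u, H) = sqrt(7)
f = 48 - 36*sqrt(303501)/187 (f = 48 - 6*sqrt(287 + (380/22 + 139/17)) = 48 - 6*sqrt(287 + (380*(1/22) + 139*(1/17))) = 48 - 6*sqrt(287 + (190/11 + 139/17)) = 48 - 6*sqrt(287 + 4759/187) = 48 - 36*sqrt(303501)/187 ≈ -58.057)
(f + K(34, -21))**2 = ((48 - 36*sqrt(303501)/187) + sqrt(7))**2 = (48 + sqrt(7) - 36*sqrt(303501)/187)**2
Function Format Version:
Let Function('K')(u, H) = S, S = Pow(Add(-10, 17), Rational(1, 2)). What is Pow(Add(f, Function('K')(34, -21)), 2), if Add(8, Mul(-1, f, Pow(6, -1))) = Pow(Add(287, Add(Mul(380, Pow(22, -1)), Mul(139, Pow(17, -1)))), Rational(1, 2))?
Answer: Mul(Rational(1, 34969), Pow(Add(8976, Mul(-36, Pow(303501, Rational(1, 2))), Mul(187, Pow(7, Rational(1, 2)))), 2)) ≈ 3070.4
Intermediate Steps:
S = Pow(7, Rational(1, 2)) ≈ 2.6458
Function('K')(u, H) = Pow(7, Rational(1, 2))
f = Add(48, Mul(Rational(-36, 187), Pow(303501, Rational(1, 2)))) (f = Add(48, Mul(-6, Pow(Add(287, Add(Mul(380, Pow(22, -1)), Mul(139, Pow(17, -1)))), Rational(1, 2)))) = Add(48, Mul(-6, Pow(Add(287, Add(Mul(380, Rational(1, 22)), Mul(139, Rational(1, 17)))), Rational(1, 2)))) = Add(48, Mul(-6, Pow(Add(287, Add(Rational(190, 11), Rational(139, 17))), Rational(1, 2)))) = Add(48, Mul(-6, Pow(Add(287, Rational(4759, 187)), Rational(1, 2)))) = Add(48, Mul(-6, Pow(Rational(58428, 187), Rational(1, 2)))) = Add(48, Mul(-6, Mul(Rational(6, 187), Pow(303501, Rational(1, 2))))) = Add(48, Mul(Rational(-36, 187), Pow(303501, Rational(1, 2)))) ≈ -58.057)
Pow(Add(f, Function('K')(34, -21)), 2) = Pow(Add(Add(48, Mul(Rational(-36, 187), Pow(303501, Rational(1, 2)))), Pow(7, Rational(1, 2))), 2) = Pow(Add(48, Pow(7, Rational(1, 2)), Mul(Rational(-36, 187), Pow(303501, Rational(1, 2)))), 2)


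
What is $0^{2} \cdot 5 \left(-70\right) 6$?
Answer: $0$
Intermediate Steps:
$0^{2} \cdot 5 \left(-70\right) 6 = 0 \cdot 5 \left(-70\right) 6 = 0 \left(-70\right) 6 = 0 \cdot 6 = 0$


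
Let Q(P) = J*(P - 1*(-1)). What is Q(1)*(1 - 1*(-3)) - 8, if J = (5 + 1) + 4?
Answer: 72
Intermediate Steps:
J = 10 (J = 6 + 4 = 10)
Q(P) = 10 + 10*P (Q(P) = 10*(P - 1*(-1)) = 10*(P + 1) = 10*(1 + P) = 10 + 10*P)
Q(1)*(1 - 1*(-3)) - 8 = (10 + 10*1)*(1 - 1*(-3)) - 8 = (10 + 10)*(1 + 3) - 8 = 20*4 - 8 = 80 - 8 = 72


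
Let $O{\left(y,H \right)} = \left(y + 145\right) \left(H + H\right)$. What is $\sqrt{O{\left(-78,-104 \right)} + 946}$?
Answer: $i \sqrt{12990} \approx 113.97 i$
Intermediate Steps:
$O{\left(y,H \right)} = 2 H \left(145 + y\right)$ ($O{\left(y,H \right)} = \left(145 + y\right) 2 H = 2 H \left(145 + y\right)$)
$\sqrt{O{\left(-78,-104 \right)} + 946} = \sqrt{2 \left(-104\right) \left(145 - 78\right) + 946} = \sqrt{2 \left(-104\right) 67 + 946} = \sqrt{-13936 + 946} = \sqrt{-12990} = i \sqrt{12990}$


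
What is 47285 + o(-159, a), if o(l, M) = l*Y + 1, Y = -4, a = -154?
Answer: 47922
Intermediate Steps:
o(l, M) = 1 - 4*l (o(l, M) = l*(-4) + 1 = -4*l + 1 = 1 - 4*l)
47285 + o(-159, a) = 47285 + (1 - 4*(-159)) = 47285 + (1 + 636) = 47285 + 637 = 47922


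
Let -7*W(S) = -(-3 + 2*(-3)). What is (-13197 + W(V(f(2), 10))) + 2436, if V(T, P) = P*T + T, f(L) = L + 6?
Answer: -75336/7 ≈ -10762.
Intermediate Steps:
f(L) = 6 + L
V(T, P) = T + P*T
W(S) = -9/7 (W(S) = -(-1)*(-3 + 2*(-3))/7 = -(-1)*(-3 - 6)/7 = -(-1)*(-9)/7 = -1/7*9 = -9/7)
(-13197 + W(V(f(2), 10))) + 2436 = (-13197 - 9/7) + 2436 = -92388/7 + 2436 = -75336/7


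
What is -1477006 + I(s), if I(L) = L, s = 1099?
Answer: -1475907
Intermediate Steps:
-1477006 + I(s) = -1477006 + 1099 = -1475907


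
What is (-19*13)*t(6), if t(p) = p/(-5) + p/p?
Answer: 247/5 ≈ 49.400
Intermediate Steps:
t(p) = 1 - p/5 (t(p) = p*(-⅕) + 1 = -p/5 + 1 = 1 - p/5)
(-19*13)*t(6) = (-19*13)*(1 - ⅕*6) = -247*(1 - 6/5) = -247*(-⅕) = 247/5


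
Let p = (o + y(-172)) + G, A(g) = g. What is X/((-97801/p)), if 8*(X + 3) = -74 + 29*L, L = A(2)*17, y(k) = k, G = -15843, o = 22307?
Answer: -63492/8891 ≈ -7.1412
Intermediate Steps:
p = 6292 (p = (22307 - 172) - 15843 = 22135 - 15843 = 6292)
L = 34 (L = 2*17 = 34)
X = 111 (X = -3 + (-74 + 29*34)/8 = -3 + (-74 + 986)/8 = -3 + (⅛)*912 = -3 + 114 = 111)
X/((-97801/p)) = 111/((-97801/6292)) = 111/((-97801*1/6292)) = 111/(-8891/572) = 111*(-572/8891) = -63492/8891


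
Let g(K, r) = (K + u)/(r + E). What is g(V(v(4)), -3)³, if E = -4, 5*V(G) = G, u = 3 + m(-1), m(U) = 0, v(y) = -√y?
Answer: -2197/42875 ≈ -0.051242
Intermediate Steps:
u = 3 (u = 3 + 0 = 3)
V(G) = G/5
g(K, r) = (3 + K)/(-4 + r) (g(K, r) = (K + 3)/(r - 4) = (3 + K)/(-4 + r))
g(V(v(4)), -3)³ = ((3 + (-√4)/5)/(-4 - 3))³ = ((3 + (-1*2)/5)/(-7))³ = (-(3 + (⅕)*(-2))/7)³ = (-(3 - ⅖)/7)³ = (-⅐*13/5)³ = (-13/35)³ = -2197/42875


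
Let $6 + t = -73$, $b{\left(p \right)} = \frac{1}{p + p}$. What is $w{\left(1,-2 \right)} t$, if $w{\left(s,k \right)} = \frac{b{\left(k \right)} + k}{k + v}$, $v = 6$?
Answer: $\frac{711}{16} \approx 44.438$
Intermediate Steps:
$b{\left(p \right)} = \frac{1}{2 p}$
$t = -79$ ($t = -6 - 73 = -79$)
$w{\left(s,k \right)} = \frac{k + \frac{1}{2 k}}{6 + k}$ ($w{\left(s,k \right)} = \frac{\frac{1}{2 k} + k}{k + 6} = \frac{k + \frac{1}{2 k}}{6 + k}$)
$w{\left(1,-2 \right)} t = \frac{\frac{1}{2} + \left(-2\right)^{2}}{\left(-2\right) \left(6 - 2\right)} \left(-79\right) = - \frac{\frac{1}{2} + 4}{2 \cdot 4} \left(-79\right) = \left(- \frac{1}{2}\right) \frac{1}{4} \cdot \frac{9}{2} \left(-79\right) = \left(- \frac{9}{16}\right) \left(-79\right) = \frac{711}{16}$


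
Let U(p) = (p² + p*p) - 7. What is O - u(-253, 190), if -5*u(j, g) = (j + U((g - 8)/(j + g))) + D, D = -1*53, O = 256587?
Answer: 103893734/405 ≈ 2.5653e+5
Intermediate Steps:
U(p) = -7 + 2*p² (U(p) = (p² + p²) - 7 = 2*p² - 7 = -7 + 2*p²)
D = -53
u(j, g) = 12 - j/5 - 2*(-8 + g)²/(5*(g + j)²) (u(j, g) = -((j + (-7 + 2*((g - 8)/(j + g))²)) - 53)/5 = -((j + (-7 + 2*((-8 + g)/(g + j))²)) - 53)/5 = -((j + (-7 + 2*((-8 + g)²/(g + j)²))) - 53)/5 = -((j + (-7 + 2*(-8 + g)²/(g + j)²)) - 53)/5 = -((-7 + j + 2*(-8 + g)²/(g + j)²) - 53)/5 = -(-60 + j + 2*(-8 + g)²/(g + j)²)/5 = 12 - j/5 - 2*(-8 + g)²/(5*(g + j)²))
O - u(-253, 190) = 256587 - (12 - ⅕*(-253) - 2*(-8 + 190)²/(5*(190 - 253)²)) = 256587 - (12 + 253/5 - ⅖*182²/(-63)²) = 256587 - (12 + 253/5 - ⅖*33124*1/3969) = 256587 - (12 + 253/5 - 1352/405) = 256587 - 1*24001/405 = 256587 - 24001/405 = 103893734/405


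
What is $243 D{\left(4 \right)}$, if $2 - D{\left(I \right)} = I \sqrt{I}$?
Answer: $-1458$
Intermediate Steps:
$D{\left(I \right)} = 2 - I^{\frac{3}{2}}$ ($D{\left(I \right)} = 2 - I \sqrt{I} = 2 - I^{\frac{3}{2}}$)
$243 D{\left(4 \right)} = 243 \left(2 - 4^{\frac{3}{2}}\right) = 243 \left(2 - 8\right) = 243 \left(-6\right) = -1458$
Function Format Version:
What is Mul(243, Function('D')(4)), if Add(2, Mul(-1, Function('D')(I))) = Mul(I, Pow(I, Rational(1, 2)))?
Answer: -1458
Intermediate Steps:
Function('D')(I) = Add(2, Mul(-1, Pow(I, Rational(3, 2)))) (Function('D')(I) = Add(2, Mul(-1, Mul(I, Pow(I, Rational(1, 2))))) = Add(2, Mul(-1, Pow(I, Rational(3, 2)))))
Mul(243, Function('D')(4)) = Mul(243, Add(2, Mul(-1, Pow(4, Rational(3, 2))))) = Mul(243, Add(2, Mul(-1, 8))) = Mul(243, Add(2, -8)) = Mul(243, -6) = -1458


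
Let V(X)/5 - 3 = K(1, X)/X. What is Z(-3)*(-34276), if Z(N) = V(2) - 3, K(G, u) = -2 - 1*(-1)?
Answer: -325622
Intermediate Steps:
K(G, u) = -1 (K(G, u) = -2 + 1 = -1)
V(X) = 15 - 5/X (V(X) = 15 + 5*(-1/X) = 15 - 5/X)
Z(N) = 19/2 (Z(N) = (15 - 5/2) - 3 = 25/2 - 3 = 19/2)
Z(-3)*(-34276) = (19/2)*(-34276) = -325622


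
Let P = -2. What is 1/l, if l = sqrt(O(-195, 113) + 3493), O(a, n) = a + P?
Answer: sqrt(206)/824 ≈ 0.017418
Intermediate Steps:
O(a, n) = -2 + a (O(a, n) = a - 2 = -2 + a)
l = 4*sqrt(206) (l = sqrt((-2 - 195) + 3493) = sqrt(-197 + 3493) = sqrt(3296) = 4*sqrt(206) ≈ 57.411)
1/l = 1/(4*sqrt(206)) = sqrt(206)/824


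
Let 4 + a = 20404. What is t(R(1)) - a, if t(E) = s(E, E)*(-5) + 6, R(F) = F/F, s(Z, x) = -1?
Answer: -20389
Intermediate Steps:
a = 20400 (a = -4 + 20404 = 20400)
R(F) = 1
t(E) = 11 (t(E) = -1*(-5) + 6 = 5 + 6 = 11)
t(R(1)) - a = 11 - 1*20400 = 11 - 20400 = -20389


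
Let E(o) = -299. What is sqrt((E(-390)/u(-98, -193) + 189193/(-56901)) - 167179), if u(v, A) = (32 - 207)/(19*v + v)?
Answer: 2*I*sqrt(3450829262894130)/284505 ≈ 412.95*I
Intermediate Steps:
u(v, A) = -35/(4*v) (u(v, A) = -175*1/(20*v) = -35/(4*v))
sqrt((E(-390)/u(-98, -193) + 189193/(-56901)) - 167179) = sqrt((-299/((-35/4/(-98))) + 189193/(-56901)) - 167179) = sqrt((-299/((-35/4*(-1/98))) + 189193*(-1/56901)) - 167179) = sqrt((-299/5/56 - 189193/56901) - 167179) = sqrt((-299*56/5 - 189193/56901) - 167179) = sqrt((-16744/5 - 189193/56901) - 167179) = sqrt(-953696309/284505 - 167179) = sqrt(-48516957704/284505) = 2*I*sqrt(3450829262894130)/284505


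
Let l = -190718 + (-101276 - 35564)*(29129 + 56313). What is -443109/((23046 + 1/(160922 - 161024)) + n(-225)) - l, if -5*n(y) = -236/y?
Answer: 10306576085261552548/881501101 ≈ 1.1692e+10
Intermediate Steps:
n(y) = 236/(5*y) (n(y) = -(-236)/(5*y) = 236/(5*y))
l = -11692073998 (l = -190718 - 136840*85442 = -190718 - 11691883280 = -11692073998)
-443109/((23046 + 1/(160922 - 161024)) + n(-225)) - l = -443109/((23046 + 1/(160922 - 161024)) + (236/5)/(-225)) - 1*(-11692073998) = -443109/((23046 + 1/(-102)) + (236/5)*(-1/225)) + 11692073998 = -443109/((23046 - 1/102) - 236/1125) + 11692073998 = -443109/(2350691/102 - 236/1125) + 11692073998 = -443109/881501101/38250 + 11692073998 = -443109*38250/881501101 + 11692073998 = -16948919250/881501101 + 11692073998 = 10306576085261552548/881501101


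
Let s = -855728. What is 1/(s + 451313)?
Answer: -1/404415 ≈ -2.4727e-6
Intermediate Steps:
1/(s + 451313) = 1/(-855728 + 451313) = 1/(-404415) = -1/404415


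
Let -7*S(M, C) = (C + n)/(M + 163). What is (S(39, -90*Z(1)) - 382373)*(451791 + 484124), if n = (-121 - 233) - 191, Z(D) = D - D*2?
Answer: -72289401677115/202 ≈ -3.5787e+11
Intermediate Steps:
Z(D) = -D (Z(D) = D - 2*D = -D)
n = -545 (n = -354 - 191 = -545)
S(M, C) = -(-545 + C)/(7*(163 + M)) (S(M, C) = -(C - 545)/(7*(M + 163)) = -(-545 + C)/(7*(163 + M)))
(S(39, -90*Z(1)) - 382373)*(451791 + 484124) = ((545 - (-90)*(-1*1))/(7*(163 + 39)) - 382373)*(451791 + 484124) = ((⅐)*(545 - (-90)*(-1))/202 - 382373)*935915 = ((⅐)*(1/202)*(545 - 1*90) - 382373)*935915 = ((⅐)*(1/202)*(545 - 90) - 382373)*935915 = ((⅐)*(1/202)*455 - 382373)*935915 = (65/202 - 382373)*935915 = -77239281/202*935915 = -72289401677115/202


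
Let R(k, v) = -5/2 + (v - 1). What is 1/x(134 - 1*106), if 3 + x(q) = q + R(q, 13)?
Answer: 2/69 ≈ 0.028986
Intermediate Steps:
R(k, v) = -7/2 + v (R(k, v) = -5*1/2 + (-1 + v) = -5/2 + (-1 + v) = -7/2 + v)
x(q) = 13/2 + q (x(q) = -3 + (q + (-7/2 + 13)) = -3 + (q + 19/2) = -3 + (19/2 + q) = 13/2 + q)
1/x(134 - 1*106) = 1/(13/2 + (134 - 1*106)) = 1/(13/2 + (134 - 106)) = 1/(13/2 + 28) = 1/(69/2) = 2/69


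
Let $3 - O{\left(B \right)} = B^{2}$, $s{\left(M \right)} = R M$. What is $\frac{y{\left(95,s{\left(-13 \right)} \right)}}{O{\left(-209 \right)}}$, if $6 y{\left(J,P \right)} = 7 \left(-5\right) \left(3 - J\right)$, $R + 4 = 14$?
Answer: $- \frac{805}{65517} \approx -0.012287$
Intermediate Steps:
$R = 10$ ($R = -4 + 14 = 10$)
$s{\left(M \right)} = 10 M$
$y{\left(J,P \right)} = - \frac{35}{2} + \frac{35 J}{6}$ ($y{\left(J,P \right)} = \frac{7 \left(-5\right) \left(3 - J\right)}{6} = \frac{\left(-35\right) \left(3 - J\right)}{6} = \frac{-105 + 35 J}{6} = - \frac{35}{2} + \frac{35 J}{6}$)
$O{\left(B \right)} = 3 - B^{2}$
$\frac{y{\left(95,s{\left(-13 \right)} \right)}}{O{\left(-209 \right)}} = \frac{- \frac{35}{2} + \frac{35}{6} \cdot 95}{3 - \left(-209\right)^{2}} = \frac{- \frac{35}{2} + \frac{3325}{6}}{3 - 43681} = \frac{1610}{3 \left(3 - 43681\right)} = \frac{1610}{3 \left(-43678\right)} = \frac{1610}{3} \left(- \frac{1}{43678}\right) = - \frac{805}{65517}$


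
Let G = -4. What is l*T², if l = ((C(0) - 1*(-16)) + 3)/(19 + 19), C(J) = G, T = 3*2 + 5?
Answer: 1815/38 ≈ 47.763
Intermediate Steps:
T = 11 (T = 6 + 5 = 11)
C(J) = -4
l = 15/38 (l = ((-4 - 1*(-16)) + 3)/(19 + 19) = ((-4 + 16) + 3)/38 = (12 + 3)*(1/38) = 15*(1/38) = 15/38 ≈ 0.39474)
l*T² = (15/38)*11² = (15/38)*121 = 1815/38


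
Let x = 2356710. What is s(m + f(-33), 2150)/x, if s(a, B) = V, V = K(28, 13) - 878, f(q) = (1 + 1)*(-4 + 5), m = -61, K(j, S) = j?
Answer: -5/13863 ≈ -0.00036067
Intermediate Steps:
f(q) = 2 (f(q) = 2*1 = 2)
V = -850 (V = 28 - 878 = -850)
s(a, B) = -850
s(m + f(-33), 2150)/x = -850/2356710 = -850*1/2356710 = -5/13863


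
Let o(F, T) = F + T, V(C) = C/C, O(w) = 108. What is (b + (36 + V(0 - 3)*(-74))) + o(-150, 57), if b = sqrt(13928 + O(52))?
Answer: -131 + 22*sqrt(29) ≈ -12.526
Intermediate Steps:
V(C) = 1
b = 22*sqrt(29) (b = sqrt(13928 + 108) = sqrt(14036) = 22*sqrt(29) ≈ 118.47)
(b + (36 + V(0 - 3)*(-74))) + o(-150, 57) = (22*sqrt(29) + (36 + 1*(-74))) + (-150 + 57) = (22*sqrt(29) + (36 - 74)) - 93 = (22*sqrt(29) - 38) - 93 = (-38 + 22*sqrt(29)) - 93 = -131 + 22*sqrt(29)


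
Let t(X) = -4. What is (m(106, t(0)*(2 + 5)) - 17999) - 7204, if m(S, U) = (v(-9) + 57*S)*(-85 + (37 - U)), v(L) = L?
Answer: -145863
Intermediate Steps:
m(S, U) = (-48 - U)*(-9 + 57*S) (m(S, U) = (-9 + 57*S)*(-85 + (37 - U)) = (-9 + 57*S)*(-48 - U) = (-48 - U)*(-9 + 57*S))
(m(106, t(0)*(2 + 5)) - 17999) - 7204 = ((432 - 2736*106 + 9*(-4*(2 + 5)) - 57*106*(-4*(2 + 5))) - 17999) - 7204 = ((432 - 290016 + 9*(-4*7) - 57*106*(-4*7)) - 17999) - 7204 = ((432 - 290016 + 9*(-28) - 57*106*(-28)) - 17999) - 7204 = ((432 - 290016 - 252 + 169176) - 17999) - 7204 = (-120660 - 17999) - 7204 = -138659 - 7204 = -145863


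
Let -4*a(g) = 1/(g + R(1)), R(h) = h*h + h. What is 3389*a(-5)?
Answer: 3389/12 ≈ 282.42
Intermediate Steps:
R(h) = h + h² (R(h) = h² + h = h + h²)
a(g) = -1/(4*(2 + g)) (a(g) = -1/(4*(g + 1*(1 + 1))) = -1/(4*(g + 1*2)) = -1/(4*(g + 2)) = -1/(4*(2 + g)))
3389*a(-5) = 3389*(-1/(8 + 4*(-5))) = 3389*(-1/(8 - 20)) = 3389*(-1/(-12)) = 3389*(-1*(-1/12)) = 3389*(1/12) = 3389/12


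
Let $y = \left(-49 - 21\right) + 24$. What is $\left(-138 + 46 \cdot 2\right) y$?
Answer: $2116$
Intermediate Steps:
$y = -46$ ($y = -70 + 24 = -46$)
$\left(-138 + 46 \cdot 2\right) y = \left(-138 + 46 \cdot 2\right) \left(-46\right) = \left(-138 + 92\right) \left(-46\right) = \left(-46\right) \left(-46\right) = 2116$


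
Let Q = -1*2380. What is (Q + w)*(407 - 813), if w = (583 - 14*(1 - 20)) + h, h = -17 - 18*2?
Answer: 643104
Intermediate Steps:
Q = -2380
h = -53 (h = -17 - 36 = -53)
w = 796 (w = (583 - 14*(1 - 20)) - 53 = (583 - 14*(-19)) - 53 = (583 + 266) - 53 = 849 - 53 = 796)
(Q + w)*(407 - 813) = (-2380 + 796)*(407 - 813) = -1584*(-406) = 643104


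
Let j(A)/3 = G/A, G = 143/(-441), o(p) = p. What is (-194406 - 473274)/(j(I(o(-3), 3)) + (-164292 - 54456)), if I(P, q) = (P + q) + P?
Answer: 58889376/19293545 ≈ 3.0523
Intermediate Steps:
I(P, q) = q + 2*P
G = -143/441 (G = 143*(-1/441) = -143/441 ≈ -0.32426)
j(A) = -143/(147*A) (j(A) = 3*(-143/(441*A)) = -143/(147*A))
(-194406 - 473274)/(j(I(o(-3), 3)) + (-164292 - 54456)) = (-194406 - 473274)/(-143/(147*(3 + 2*(-3))) + (-164292 - 54456)) = -667680/(-143/(147*(3 - 6)) - 218748) = -667680/(-143/147/(-3) - 218748) = -667680/(-143/147*(-⅓) - 218748) = -667680/(143/441 - 218748) = -667680/(-96467725/441) = -667680*(-441/96467725) = 58889376/19293545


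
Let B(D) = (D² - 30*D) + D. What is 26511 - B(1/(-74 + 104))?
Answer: 23860769/900 ≈ 26512.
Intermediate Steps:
B(D) = D² - 29*D
26511 - B(1/(-74 + 104)) = 26511 - (-29 + 1/(-74 + 104))/(-74 + 104) = 26511 - (-29 + 1/30)/30 = 26511 - (-869)/(30*30) = 26511 - 1*(-869/900) = 26511 + 869/900 = 23860769/900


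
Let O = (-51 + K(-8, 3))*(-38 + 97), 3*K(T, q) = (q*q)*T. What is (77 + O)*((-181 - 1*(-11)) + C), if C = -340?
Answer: 2217480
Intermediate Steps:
K(T, q) = T*q²/3 (K(T, q) = ((q*q)*T)/3 = (q²*T)/3 = (T*q²)/3 = T*q²/3)
O = -4425 (O = (-51 + (⅓)*(-8)*3²)*(-38 + 97) = (-51 + (⅓)*(-8)*9)*59 = (-51 - 24)*59 = -75*59 = -4425)
(77 + O)*((-181 - 1*(-11)) + C) = (77 - 4425)*((-181 - 1*(-11)) - 340) = -4348*((-181 + 11) - 340) = -4348*(-170 - 340) = -4348*(-510) = 2217480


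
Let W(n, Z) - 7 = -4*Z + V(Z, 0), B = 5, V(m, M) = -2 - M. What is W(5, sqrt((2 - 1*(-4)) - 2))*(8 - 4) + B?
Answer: -7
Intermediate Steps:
W(n, Z) = 5 - 4*Z (W(n, Z) = 7 + (-4*Z + (-2 - 1*0)) = 7 + (-4*Z + (-2 + 0)) = 7 + (-4*Z - 2) = 7 + (-2 - 4*Z) = 5 - 4*Z)
W(5, sqrt((2 - 1*(-4)) - 2))*(8 - 4) + B = (5 - 4*sqrt((2 - 1*(-4)) - 2))*(8 - 4) + 5 = (5 - 4*sqrt((2 + 4) - 2))*4 + 5 = (5 - 4*sqrt(6 - 2))*4 + 5 = (5 - 4*sqrt(4))*4 + 5 = (5 - 4*2)*4 + 5 = (5 - 8)*4 + 5 = -3*4 + 5 = -12 + 5 = -7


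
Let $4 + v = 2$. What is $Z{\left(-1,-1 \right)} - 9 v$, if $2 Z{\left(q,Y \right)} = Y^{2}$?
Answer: $\frac{37}{2} \approx 18.5$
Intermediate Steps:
$Z{\left(q,Y \right)} = \frac{Y^{2}}{2}$
$v = -2$ ($v = -4 + 2 = -2$)
$Z{\left(-1,-1 \right)} - 9 v = \frac{\left(-1\right)^{2}}{2} - -18 = \frac{1}{2} \cdot 1 + 18 = \frac{1}{2} + 18 = \frac{37}{2}$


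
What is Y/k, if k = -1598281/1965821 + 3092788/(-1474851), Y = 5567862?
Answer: -16142863698348789402/8437093930079 ≈ -1.9133e+6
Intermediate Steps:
k = -8437093930079/2899293067671 (k = -1598281*1/1965821 + 3092788*(-1/1474851) = -1598281/1965821 - 3092788/1474851 = -8437093930079/2899293067671 ≈ -2.9101)
Y/k = 5567862/(-8437093930079/2899293067671) = 5567862*(-2899293067671/8437093930079) = -16142863698348789402/8437093930079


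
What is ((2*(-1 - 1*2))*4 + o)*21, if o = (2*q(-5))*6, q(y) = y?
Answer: -1764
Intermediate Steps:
o = -60 (o = (2*(-5))*6 = -10*6 = -60)
((2*(-1 - 1*2))*4 + o)*21 = ((2*(-1 - 1*2))*4 - 60)*21 = ((2*(-1 - 2))*4 - 60)*21 = ((2*(-3))*4 - 60)*21 = (-6*4 - 60)*21 = (-24 - 60)*21 = -84*21 = -1764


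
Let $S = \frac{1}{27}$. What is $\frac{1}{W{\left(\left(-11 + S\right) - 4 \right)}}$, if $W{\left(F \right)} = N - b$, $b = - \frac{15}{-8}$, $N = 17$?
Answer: $\frac{8}{121} \approx 0.066116$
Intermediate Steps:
$b = \frac{15}{8}$ ($b = \left(-15\right) \left(- \frac{1}{8}\right) = \frac{15}{8} \approx 1.875$)
$S = \frac{1}{27} \approx 0.037037$
$W{\left(F \right)} = \frac{121}{8}$ ($W{\left(F \right)} = 17 - \frac{15}{8} = \frac{121}{8}$)
$\frac{1}{W{\left(\left(-11 + S\right) - 4 \right)}} = \frac{1}{\frac{121}{8}} = \frac{8}{121}$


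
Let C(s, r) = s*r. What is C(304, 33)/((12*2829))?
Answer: 836/2829 ≈ 0.29551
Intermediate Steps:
C(s, r) = r*s
C(304, 33)/((12*2829)) = (33*304)/((12*2829)) = 10032/33948 = 10032*(1/33948) = 836/2829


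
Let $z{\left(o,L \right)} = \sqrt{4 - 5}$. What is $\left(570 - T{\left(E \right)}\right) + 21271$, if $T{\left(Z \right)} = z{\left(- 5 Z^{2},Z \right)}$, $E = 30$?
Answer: $21841 - i \approx 21841.0 - 1.0 i$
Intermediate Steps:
$z{\left(o,L \right)} = i$ ($z{\left(o,L \right)} = \sqrt{-1} = i$)
$T{\left(Z \right)} = i$
$\left(570 - T{\left(E \right)}\right) + 21271 = \left(570 - i\right) + 21271 = 21841 - i$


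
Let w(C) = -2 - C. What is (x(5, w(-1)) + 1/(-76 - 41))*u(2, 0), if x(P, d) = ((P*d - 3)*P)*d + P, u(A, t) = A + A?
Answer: 21056/117 ≈ 179.97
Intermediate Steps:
u(A, t) = 2*A
x(P, d) = P + P*d*(-3 + P*d) (x(P, d) = ((-3 + P*d)*P)*d + P = (P*(-3 + P*d))*d + P = P*d*(-3 + P*d) + P = P + P*d*(-3 + P*d))
(x(5, w(-1)) + 1/(-76 - 41))*u(2, 0) = (5*(1 - 3*(-2 - 1*(-1)) + 5*(-2 - 1*(-1))**2) + 1/(-76 - 41))*(2*2) = (5*(1 - 3*(-2 + 1) + 5*(-2 + 1)**2) + 1/(-117))*4 = (5*(1 - 3*(-1) + 5*(-1)**2) - 1/117)*4 = (5*(1 + 3 + 5*1) - 1/117)*4 = (5*(1 + 3 + 5) - 1/117)*4 = (5*9 - 1/117)*4 = (45 - 1/117)*4 = (5264/117)*4 = 21056/117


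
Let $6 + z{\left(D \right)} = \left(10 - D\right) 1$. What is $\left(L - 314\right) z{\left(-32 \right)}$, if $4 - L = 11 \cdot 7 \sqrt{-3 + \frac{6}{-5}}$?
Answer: $-11160 - \frac{2772 i \sqrt{105}}{5} \approx -11160.0 - 5680.9 i$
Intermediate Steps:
$z{\left(D \right)} = 4 - D$ ($z{\left(D \right)} = -6 + \left(10 - D\right) 1 = -6 - \left(-10 + D\right) = 4 - D$)
$L = 4 - \frac{77 i \sqrt{105}}{5}$ ($L = 4 - 11 \cdot 7 \sqrt{-3 + \frac{6}{-5}} = 4 - 77 \sqrt{-3 + 6 \left(- \frac{1}{5}\right)} = 4 - 77 \sqrt{-3 - \frac{6}{5}} = 4 - 77 \sqrt{- \frac{21}{5}} = 4 - 77 \frac{i \sqrt{105}}{5} = 4 - \frac{77 i \sqrt{105}}{5} \approx 4.0 - 157.8 i$)
$\left(L - 314\right) z{\left(-32 \right)} = \left(\left(4 - \frac{77 i \sqrt{105}}{5}\right) - 314\right) \left(4 - -32\right) = \left(\left(4 - \frac{77 i \sqrt{105}}{5}\right) + \left(-703 + 389\right)\right) \left(4 + 32\right) = \left(\left(4 - \frac{77 i \sqrt{105}}{5}\right) - 314\right) 36 = \left(-310 - \frac{77 i \sqrt{105}}{5}\right) 36 = -11160 - \frac{2772 i \sqrt{105}}{5}$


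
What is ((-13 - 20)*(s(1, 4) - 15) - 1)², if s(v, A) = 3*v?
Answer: 156025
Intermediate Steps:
((-13 - 20)*(s(1, 4) - 15) - 1)² = ((-13 - 20)*(3*1 - 15) - 1)² = (-33*(3 - 15) - 1)² = (-33*(-12) - 1)² = (396 - 1)² = 395² = 156025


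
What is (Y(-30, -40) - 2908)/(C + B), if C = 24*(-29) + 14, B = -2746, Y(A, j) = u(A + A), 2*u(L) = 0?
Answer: 727/857 ≈ 0.84831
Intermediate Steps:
u(L) = 0 (u(L) = (½)*0 = 0)
Y(A, j) = 0
C = -682 (C = -696 + 14 = -682)
(Y(-30, -40) - 2908)/(C + B) = (0 - 2908)/(-682 - 2746) = -2908/(-3428) = -2908*(-1/3428) = 727/857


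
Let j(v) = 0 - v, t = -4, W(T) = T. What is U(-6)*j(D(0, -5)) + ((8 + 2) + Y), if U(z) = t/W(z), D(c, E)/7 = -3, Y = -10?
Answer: 14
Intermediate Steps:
D(c, E) = -21 (D(c, E) = 7*(-3) = -21)
j(v) = -v
U(z) = -4/z
U(-6)*j(D(0, -5)) + ((8 + 2) + Y) = (-4/(-6))*(-1*(-21)) + ((8 + 2) - 10) = -4*(-1/6)*21 + (10 - 10) = (2/3)*21 + 0 = 14 + 0 = 14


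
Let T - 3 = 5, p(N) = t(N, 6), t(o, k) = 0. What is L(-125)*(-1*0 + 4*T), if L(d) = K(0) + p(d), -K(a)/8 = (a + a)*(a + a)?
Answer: 0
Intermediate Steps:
p(N) = 0
T = 8 (T = 3 + 5 = 8)
K(a) = -32*a**2 (K(a) = -8*(a + a)*(a + a) = -8*2*a*2*a = -32*a**2)
L(d) = 0 (L(d) = -32*0**2 + 0 = -32*0 + 0 = 0 + 0 = 0)
L(-125)*(-1*0 + 4*T) = 0*(-1*0 + 4*8) = 0*(0 + 32) = 0*32 = 0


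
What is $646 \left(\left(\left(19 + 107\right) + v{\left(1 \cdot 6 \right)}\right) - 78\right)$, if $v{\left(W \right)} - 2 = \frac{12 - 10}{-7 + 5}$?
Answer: $31654$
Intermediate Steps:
$v{\left(W \right)} = 1$ ($v{\left(W \right)} = 2 + \frac{12 - 10}{-7 + 5} = 2 + \frac{2}{-2} = 2 + 2 \left(- \frac{1}{2}\right) = 2 - 1 = 1$)
$646 \left(\left(\left(19 + 107\right) + v{\left(1 \cdot 6 \right)}\right) - 78\right) = 646 \left(\left(\left(19 + 107\right) + 1\right) - 78\right) = 646 \left(\left(126 + 1\right) - 78\right) = 646 \left(127 - 78\right) = 646 \cdot 49 = 31654$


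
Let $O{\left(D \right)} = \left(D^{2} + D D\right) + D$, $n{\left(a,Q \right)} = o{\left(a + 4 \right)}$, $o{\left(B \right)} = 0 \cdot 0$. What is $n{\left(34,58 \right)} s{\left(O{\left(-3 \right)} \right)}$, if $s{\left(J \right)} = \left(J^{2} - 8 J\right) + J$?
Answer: $0$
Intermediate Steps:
$o{\left(B \right)} = 0$
$n{\left(a,Q \right)} = 0$
$O{\left(D \right)} = D + 2 D^{2}$ ($O{\left(D \right)} = \left(D^{2} + D^{2}\right) + D = 2 D^{2} + D = D + 2 D^{2}$)
$s{\left(J \right)} = J^{2} - 7 J$
$n{\left(34,58 \right)} s{\left(O{\left(-3 \right)} \right)} = 0 - 3 \left(1 + 2 \left(-3\right)\right) \left(-7 - 3 \left(1 + 2 \left(-3\right)\right)\right) = 0 - 3 \left(1 - 6\right) \left(-7 - 3 \left(1 - 6\right)\right) = 0 \left(-3\right) \left(-5\right) \left(-7 - -15\right) = 0 \cdot 15 \left(-7 + 15\right) = 0 \cdot 15 \cdot 8 = 0 \cdot 120 = 0$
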